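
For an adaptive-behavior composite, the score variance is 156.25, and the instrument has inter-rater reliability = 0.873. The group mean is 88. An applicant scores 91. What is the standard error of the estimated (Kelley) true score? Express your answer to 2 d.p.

SD = √156.25 ≈ 12.500
SE_est = SD * √(r(1 − r)) = 12.500 * √0.111 ≈ 12.500 * 0.333 ≈ 4.162

4.16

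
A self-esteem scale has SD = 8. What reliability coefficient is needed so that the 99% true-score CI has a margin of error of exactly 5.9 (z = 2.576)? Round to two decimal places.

SEM needed = half-width / z = 5.9/2.576 ≃ 2.290
r = 1 − (SEM / SD)² = 1 − (2.290 / 8)² ≃ 1 − 0.082 ≃ 0.918

0.92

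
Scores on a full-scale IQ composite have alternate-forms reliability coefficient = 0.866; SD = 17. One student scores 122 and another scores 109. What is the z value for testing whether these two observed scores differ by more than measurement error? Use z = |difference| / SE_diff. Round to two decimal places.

SEM = 17.00000*√(1 − 0.86600) ≈ 6.22302
SE_diff = SEM * √2 ≈ 6.22302 * 1.41421 ≈ 8.80068
z = |122 − 109| / 8.80068 = 13 / 8.80068 ≈ 1.47716

1.48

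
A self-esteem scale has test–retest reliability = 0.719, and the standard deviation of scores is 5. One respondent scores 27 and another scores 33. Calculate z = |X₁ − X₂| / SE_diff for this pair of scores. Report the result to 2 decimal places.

The standard error of measurement is 5.0000*√(1 − 0.7190) ≈ 5.0000*0.5301 ≈ 2.6505.
SE_diff = SEM * √2 ≈ 2.6505 * 1.4142 ≈ 3.7483
z = |27 − 33| / 3.7483 = 6 / 3.7483 ≈ 1.6007

1.60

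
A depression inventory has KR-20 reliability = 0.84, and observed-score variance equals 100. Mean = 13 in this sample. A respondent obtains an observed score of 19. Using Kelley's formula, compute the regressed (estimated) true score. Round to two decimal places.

T̂ = r·X + (1 − r)·M = 0.84000*19 + 0.16000*13 = 15.96000 + 2.08000 ≈ 18.04000

18.04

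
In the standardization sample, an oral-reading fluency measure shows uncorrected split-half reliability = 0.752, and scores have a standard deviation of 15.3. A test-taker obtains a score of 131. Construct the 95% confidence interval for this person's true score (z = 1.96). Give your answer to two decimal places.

[119.72, 142.28]

r_full = 2·0.752 / (1 + 0.752) ≈ 0.858
SEM = 15.300 · √(1 − 0.858) = 15.300 · √0.142 ≈ 15.300 · 0.376 ≈ 5.756
Margin = 1.96 · 5.756 ≈ 11.283
Interval: (119.717, 142.283)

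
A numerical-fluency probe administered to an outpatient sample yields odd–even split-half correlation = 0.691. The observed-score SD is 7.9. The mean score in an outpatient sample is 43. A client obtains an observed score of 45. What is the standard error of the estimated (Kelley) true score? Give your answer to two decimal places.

Full-length reliability (Spearman-Brown) = 2(0.691)/(1+0.691) ≈ 0.8173
SE_est = SD * √(r(1 − r)) = 7.9000 * √0.1493 ≈ 7.9000 * 0.3864 ≈ 3.0529

3.05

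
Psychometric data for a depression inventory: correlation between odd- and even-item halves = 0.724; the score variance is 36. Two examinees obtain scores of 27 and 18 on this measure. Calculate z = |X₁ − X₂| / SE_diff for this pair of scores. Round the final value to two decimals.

2.65

σ = 36^(1/2) = 6.0000
Spearman-Brown: r = 2(0.724) / (1 + 0.724) = 1.4480 / 1.7240 ≃ 0.8399
SEM = 6.0000·√(1 − 0.8399) ≃ 2.4007
SE_diff = SEM · √2 ≃ 2.4007 · 1.4142 ≃ 3.3951
z = 9 / 3.3951 ≃ 2.6509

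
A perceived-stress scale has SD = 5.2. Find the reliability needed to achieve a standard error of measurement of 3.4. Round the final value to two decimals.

0.57

Required reliability = 1 − (SEM/SD)² = 1 − 0.428 ≈ 0.572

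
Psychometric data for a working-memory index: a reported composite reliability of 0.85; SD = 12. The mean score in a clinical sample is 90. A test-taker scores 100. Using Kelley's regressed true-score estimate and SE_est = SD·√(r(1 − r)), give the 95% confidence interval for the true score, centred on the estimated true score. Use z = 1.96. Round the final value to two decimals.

[90.10, 106.90]

Estimated true score = 0.8500·100 + (1 − 0.8500)·90 ≈ 98.5000
SE_est = 12.0000·√(0.8500·0.1500) ≈ 4.2849
CI = 98.5000 ± 1.96 · 4.2849 → [90.1017, 106.8983]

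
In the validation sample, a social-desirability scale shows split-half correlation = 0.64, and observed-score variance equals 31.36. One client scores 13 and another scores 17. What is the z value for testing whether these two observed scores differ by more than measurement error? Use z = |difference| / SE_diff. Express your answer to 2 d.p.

SD = √31.36 = 5.600
r_full = 2·0.64 / (1 + 0.64) ≃ 0.780
SEM = 5.600 × √(1 − 0.780) = 5.600 × √0.220 ≃ 5.600 × 0.469 ≃ 2.624
SE_diff = √2 × SEM ≃ 3.710
z = |13 − 17| / 3.710 = 4 / 3.710 ≃ 1.078

1.08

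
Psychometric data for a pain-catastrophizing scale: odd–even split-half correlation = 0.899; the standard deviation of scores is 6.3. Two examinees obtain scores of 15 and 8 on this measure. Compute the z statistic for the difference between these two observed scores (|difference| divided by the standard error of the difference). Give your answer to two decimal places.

3.41

r_full = 2·0.899 / (1 + 0.899) ≈ 0.947
SEM = 6.300 * √(1 − 0.947) = 6.300 * √0.053 ≈ 6.300 * 0.231 ≈ 1.453
SE_diff = SEM * √2 ≈ 1.453 * 1.414 ≈ 2.055
z = |15 − 8| / 2.055 = 7 / 2.055 ≈ 3.407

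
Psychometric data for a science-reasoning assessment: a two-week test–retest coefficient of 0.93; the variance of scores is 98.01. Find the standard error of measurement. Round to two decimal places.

σ = 98.01^(1/2) = 9.9000
The standard error of measurement is 9.9000×√(1 − 0.9300) ≈ 9.9000×0.2646 ≈ 2.6193.

2.62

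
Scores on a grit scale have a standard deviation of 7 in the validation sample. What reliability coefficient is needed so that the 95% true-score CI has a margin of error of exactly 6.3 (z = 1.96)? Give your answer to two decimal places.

SEM needed = half-width / z = 6.3/1.96 ≈ 3.2143
r = 1 − (3.2143/7)² ≈ 1 − 0.2108 ≈ 0.7892

0.79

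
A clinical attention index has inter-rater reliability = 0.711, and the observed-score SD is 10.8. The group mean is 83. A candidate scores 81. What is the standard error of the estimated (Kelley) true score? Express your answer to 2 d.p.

4.90

SE_est = SD × √(r(1 − r)) = 10.800 × √0.205 ≃ 10.800 × 0.453 ≃ 4.896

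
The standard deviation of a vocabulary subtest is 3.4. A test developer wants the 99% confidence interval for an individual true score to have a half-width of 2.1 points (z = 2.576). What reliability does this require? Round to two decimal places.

Required SEM = 2.1 / 2.576 ≈ 0.8152
r = 1 − (0.8152/3.4)² ≈ 1 − 0.0575 ≈ 0.9425

0.94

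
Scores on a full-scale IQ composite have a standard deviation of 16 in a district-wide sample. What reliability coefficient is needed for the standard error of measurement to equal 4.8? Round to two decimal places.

0.91

r = 1 − (4.8000/16)² ≃ 1 − 0.0900 ≃ 0.9100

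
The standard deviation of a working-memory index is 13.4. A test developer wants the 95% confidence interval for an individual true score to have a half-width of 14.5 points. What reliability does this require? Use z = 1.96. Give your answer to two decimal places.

0.70

Required SEM = 14.5 / 1.96 ≈ 7.3980
Required reliability = 1 − (SEM/SD)² = 1 − 0.3048 ≈ 0.6952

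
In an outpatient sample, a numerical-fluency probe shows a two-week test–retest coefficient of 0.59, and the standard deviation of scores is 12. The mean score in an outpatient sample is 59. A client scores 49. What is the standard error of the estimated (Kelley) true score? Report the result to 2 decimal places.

5.90

SE_est = SD · √(r(1 − r)) = 12.00000 · √0.24190 ≈ 12.00000 · 0.49183 ≈ 5.90200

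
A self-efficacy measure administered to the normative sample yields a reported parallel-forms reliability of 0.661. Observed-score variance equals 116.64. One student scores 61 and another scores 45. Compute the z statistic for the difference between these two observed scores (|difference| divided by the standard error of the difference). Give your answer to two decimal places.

1.80

SD = √116.64 = 10.80000
The standard error of measurement is 10.80000·√(1 − 0.66100) ≈ 10.80000·0.58224 ≈ 6.28816.
SE_diff = SEM · √2 ≈ 6.28816 · 1.41421 ≈ 8.89280
z = 16 / 8.89280 ≈ 1.79921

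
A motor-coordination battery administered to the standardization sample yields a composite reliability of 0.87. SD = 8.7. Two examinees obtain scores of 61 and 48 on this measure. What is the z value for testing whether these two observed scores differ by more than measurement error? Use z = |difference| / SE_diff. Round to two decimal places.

SEM = 8.700 × √(1 − 0.870) = 8.700 × √0.130 ≈ 8.700 × 0.361 ≈ 3.137
SE_diff = √2 × SEM ≈ 4.436
z = 13 / 4.436 ≈ 2.930

2.93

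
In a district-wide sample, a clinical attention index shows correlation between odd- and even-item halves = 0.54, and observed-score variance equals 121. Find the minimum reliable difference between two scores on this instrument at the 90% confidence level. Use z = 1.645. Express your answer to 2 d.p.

13.99

SD = √121 = 11.0000
r_full = 2·0.54 / (1 + 0.54) ≈ 0.7013
SEM = 11.0000×√(1 − 0.7013) ≈ 6.0119
Standard error of the difference = 6.0119·√2 ≈ 8.5021
Minimum reliable difference = 1.645 × SE_diff ≈ 1.645 × 8.5021 ≈ 13.9860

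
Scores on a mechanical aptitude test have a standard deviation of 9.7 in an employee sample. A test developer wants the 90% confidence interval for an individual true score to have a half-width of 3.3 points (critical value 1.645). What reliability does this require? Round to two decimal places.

SEM needed = half-width / z = 3.3/1.645 ≈ 2.0061
r = 1 − (2.0061/9.7)² ≈ 1 − 0.0428 ≈ 0.9572

0.96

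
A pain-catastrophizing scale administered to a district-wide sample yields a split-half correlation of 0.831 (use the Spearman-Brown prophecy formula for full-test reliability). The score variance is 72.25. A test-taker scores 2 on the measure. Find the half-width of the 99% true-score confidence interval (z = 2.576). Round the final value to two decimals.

SD = √72.25 = 8.500
Spearman-Brown: r = 2(0.831) / (1 + 0.831) = 1.662 / 1.831 ≈ 0.908
The standard error of measurement is 8.500*√(1 − 0.908) ≈ 8.500*0.304 ≈ 2.582.
Half-width = 2.576*2.582 ≈ 6.652

6.65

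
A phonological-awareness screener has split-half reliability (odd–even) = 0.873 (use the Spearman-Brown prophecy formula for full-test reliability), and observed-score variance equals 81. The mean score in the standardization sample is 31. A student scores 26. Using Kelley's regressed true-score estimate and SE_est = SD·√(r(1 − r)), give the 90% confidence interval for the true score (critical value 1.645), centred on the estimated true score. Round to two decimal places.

[22.62, 30.06]

SD = √81 = 9.000
Full-length reliability (Spearman-Brown) = 2(0.873)/(1+0.873) ≈ 0.932
T̂ = 0.932(26) + 0.068(31) ≈ 26.339
SE_est = 9.000·√[r(1 − r)] ≈ 2.263
CI = 26.339 ± 1.645 * 2.263 → [22.617, 30.061]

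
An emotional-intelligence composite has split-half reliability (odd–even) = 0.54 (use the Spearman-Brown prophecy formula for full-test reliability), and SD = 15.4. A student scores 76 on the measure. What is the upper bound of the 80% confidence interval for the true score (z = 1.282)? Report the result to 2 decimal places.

86.79

Spearman-Brown: r = 2(0.54) / (1 + 0.54) = 1.080 / 1.540 ≈ 0.701
SEM = 15.400 × √(1 − 0.701) = 15.400 × √0.299 ≈ 15.400 × 0.547 ≈ 8.417
Half-width = 1.282×8.417 ≈ 10.790
Upper bound: 76 + 10.790 = 86.790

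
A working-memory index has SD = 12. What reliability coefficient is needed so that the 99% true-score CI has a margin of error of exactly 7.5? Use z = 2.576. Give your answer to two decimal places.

Required SEM = 7.5 / 2.576 ≈ 2.91149
Required reliability = 1 − (SEM/SD)² = 1 − 0.05887 ≈ 0.94113

0.94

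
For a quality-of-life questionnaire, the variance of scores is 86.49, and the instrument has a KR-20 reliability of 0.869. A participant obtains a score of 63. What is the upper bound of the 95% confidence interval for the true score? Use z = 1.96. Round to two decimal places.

69.60

SD = √86.49 = 9.30000
The standard error of measurement is 9.30000·√(1 − 0.86900) ≃ 9.30000·0.36194 ≃ 3.36603.
Half-width = 1.96·3.36603 ≃ 6.59743
Upper limit = 63 + 6.59743 ≃ 69.59743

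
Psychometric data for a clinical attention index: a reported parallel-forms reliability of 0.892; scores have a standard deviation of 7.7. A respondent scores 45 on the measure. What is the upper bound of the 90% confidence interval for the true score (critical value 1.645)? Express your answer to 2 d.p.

SEM = 7.7000*√(1 − 0.8920) ≃ 2.5305
Half-width = 1.645*2.5305 ≃ 4.1626
Upper bound: 45 + 4.1626 = 49.1626

49.16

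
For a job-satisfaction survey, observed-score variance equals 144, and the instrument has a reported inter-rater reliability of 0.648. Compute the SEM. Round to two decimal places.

SD = √144 ≈ 12.0000
SEM = 12.0000 × √(1 − 0.6480) = 12.0000 × √0.3520 ≈ 12.0000 × 0.5933 ≈ 7.1196

7.12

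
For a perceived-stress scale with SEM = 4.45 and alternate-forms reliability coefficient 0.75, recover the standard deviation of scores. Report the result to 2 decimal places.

8.90

σ = SEM·(1 − r)^(−1/2) ≈ 4.45×2.0000 ≈ 8.9000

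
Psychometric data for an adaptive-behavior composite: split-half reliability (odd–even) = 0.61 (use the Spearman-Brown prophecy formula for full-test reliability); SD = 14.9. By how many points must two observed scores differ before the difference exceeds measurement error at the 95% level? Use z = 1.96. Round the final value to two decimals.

20.33

Full-length reliability (Spearman-Brown) = 2(0.61)/(1+0.61) ≈ 0.7578
The standard error of measurement is 14.9000×√(1 − 0.7578) ≈ 14.9000×0.4922 ≈ 7.3334.
Standard error of the difference = 7.3334·√2 ≈ 10.3710
Smallest detectable difference = 1.96×10.3710 ≈ 20.3272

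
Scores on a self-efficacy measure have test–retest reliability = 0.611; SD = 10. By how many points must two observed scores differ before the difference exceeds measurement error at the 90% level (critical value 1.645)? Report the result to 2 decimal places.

14.51

The standard error of measurement is 10.0000*√(1 − 0.6110) ≈ 10.0000*0.6237 ≈ 6.2370.
SE_diff = SEM * √2 ≈ 6.2370 * 1.4142 ≈ 8.8204
Smallest detectable difference = 1.645*8.8204 ≈ 14.5096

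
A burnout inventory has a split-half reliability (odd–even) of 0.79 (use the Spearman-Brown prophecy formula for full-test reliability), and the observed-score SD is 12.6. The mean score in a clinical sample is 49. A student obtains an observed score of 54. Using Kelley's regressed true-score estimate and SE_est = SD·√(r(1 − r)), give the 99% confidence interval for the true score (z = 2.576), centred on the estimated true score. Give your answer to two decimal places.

Full-length reliability (Spearman-Brown) = 2(0.79)/(1+0.79) ≈ 0.8827
T̂ = r·X + (1 − r)·M = 0.8827×54 + 0.1173×49 ≈ 47.6648 + 5.7486 ≈ 53.4134
SE_est = 12.6000·√[r(1 − r)] ≈ 4.0547
99% CI: 53.4134 ± 10.4448 ≈ (42.9686, 63.8582)

[42.97, 63.86]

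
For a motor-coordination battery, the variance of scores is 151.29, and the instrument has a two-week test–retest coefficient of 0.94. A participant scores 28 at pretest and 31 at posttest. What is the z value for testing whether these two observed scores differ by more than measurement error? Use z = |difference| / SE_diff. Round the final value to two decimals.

SD = √151.29 = 12.3000
SEM = 12.3000·√(1 − 0.9400) ≈ 3.0129
SE_diff = SEM · √2 ≈ 3.0129 · 1.4142 ≈ 4.2608
z = |28 − 31| / 4.2608 = 3 / 4.2608 ≈ 0.7041

0.70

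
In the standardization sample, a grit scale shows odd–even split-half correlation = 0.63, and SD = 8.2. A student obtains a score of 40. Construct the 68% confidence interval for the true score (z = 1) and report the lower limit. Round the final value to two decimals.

36.09

Full-length reliability (Spearman-Brown) = 2(0.63)/(1+0.63) ≈ 0.773
SEM = 8.200*√(1 − 0.773) ≈ 3.907
Half-width = 1*3.907 ≈ 3.907
Lower limit = 40 − 3.907 ≈ 36.093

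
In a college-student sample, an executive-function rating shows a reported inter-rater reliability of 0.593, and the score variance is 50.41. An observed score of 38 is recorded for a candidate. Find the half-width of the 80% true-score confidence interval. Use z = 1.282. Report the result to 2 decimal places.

σ = 50.41^(1/2) = 7.10000
The standard error of measurement is 7.10000·√(1 − 0.59300) ≈ 7.10000·0.63797 ≈ 4.52956.
Margin = 1.282 · 4.52956 ≈ 5.80689

5.81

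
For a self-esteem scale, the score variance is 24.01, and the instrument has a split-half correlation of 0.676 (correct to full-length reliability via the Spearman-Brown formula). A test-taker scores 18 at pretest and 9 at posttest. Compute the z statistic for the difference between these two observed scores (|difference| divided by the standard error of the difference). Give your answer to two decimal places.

2.95

SD = √24.01 ≃ 4.9000
Full-length reliability (Spearman-Brown) = 2(0.676)/(1+0.676) ≃ 0.8067
SEM = 4.9000 × √(1 − 0.8067) = 4.9000 × √0.1933 ≃ 4.9000 × 0.4397 ≃ 2.1544
SE_diff = √2 × SEM ≃ 3.0468
z = |18 − 9| / 3.0468 = 9 / 3.0468 ≃ 2.9539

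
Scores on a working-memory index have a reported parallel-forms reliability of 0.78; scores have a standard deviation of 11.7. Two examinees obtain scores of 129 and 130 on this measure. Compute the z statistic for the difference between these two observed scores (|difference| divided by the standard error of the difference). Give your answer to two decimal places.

0.13

The standard error of measurement is 11.7000*√(1 − 0.7800) ≈ 11.7000*0.4690 ≈ 5.4878.
Standard error of the difference = 5.4878·√2 ≈ 7.7609
z = 1 / 7.7609 ≈ 0.1289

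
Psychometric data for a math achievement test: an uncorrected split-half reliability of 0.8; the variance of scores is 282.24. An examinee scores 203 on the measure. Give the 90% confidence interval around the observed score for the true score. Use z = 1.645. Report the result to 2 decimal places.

[193.79, 212.21]

SD = √282.24 ≈ 16.800
r_full = 2·0.8 / (1 + 0.8) ≈ 0.889
SEM = 16.800×√(1 − 0.889) ≈ 5.600
Half-width = 1.645×5.600 ≈ 9.212
CI = 203 ± 9.212 → [193.788, 212.212]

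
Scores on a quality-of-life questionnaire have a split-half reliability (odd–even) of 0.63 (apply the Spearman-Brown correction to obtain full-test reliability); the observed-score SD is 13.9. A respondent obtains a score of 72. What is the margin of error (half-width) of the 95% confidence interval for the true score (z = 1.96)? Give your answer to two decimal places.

12.98

Spearman-Brown: r = 2(0.63) / (1 + 0.63) = 1.2600 / 1.6300 ≈ 0.7730
SEM = 13.9000 · √(1 − 0.7730) = 13.9000 · √0.2270 ≈ 13.9000 · 0.4764 ≈ 6.6225
1.96 · SEM ≈ 12.9801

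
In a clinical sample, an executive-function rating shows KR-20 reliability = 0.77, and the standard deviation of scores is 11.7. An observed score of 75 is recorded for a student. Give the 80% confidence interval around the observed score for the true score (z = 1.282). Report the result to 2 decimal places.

The standard error of measurement is 11.7000×√(1 − 0.7700) ≈ 11.7000×0.4796 ≈ 5.6111.
Half-width = 1.282×5.6111 ≈ 7.1935
Interval: (67.8065, 82.1935)

[67.81, 82.19]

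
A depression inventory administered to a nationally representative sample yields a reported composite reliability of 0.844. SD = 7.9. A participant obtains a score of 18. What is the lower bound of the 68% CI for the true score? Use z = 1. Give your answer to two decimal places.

14.88

SEM = 7.900 × √(1 − 0.844) = 7.900 × √0.156 ≃ 7.900 × 0.395 ≃ 3.120
1 × SEM ≃ 3.120
Lower bound: 18 − 3.120 = 14.880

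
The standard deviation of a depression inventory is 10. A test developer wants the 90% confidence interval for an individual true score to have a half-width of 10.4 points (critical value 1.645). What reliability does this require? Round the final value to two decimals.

0.60

Required SEM = 10.4 / 1.645 ≃ 6.3222
Required reliability = 1 − (SEM/SD)² = 1 − 0.3997 ≃ 0.6003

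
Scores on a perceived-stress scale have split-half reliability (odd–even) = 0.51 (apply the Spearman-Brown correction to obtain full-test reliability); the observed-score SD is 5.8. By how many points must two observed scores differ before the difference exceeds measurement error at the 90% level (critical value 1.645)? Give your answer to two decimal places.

Full-length reliability (Spearman-Brown) = 2(0.51)/(1+0.51) ≃ 0.67550
SEM = 5.80000 · √(1 − 0.67550) = 5.80000 · √0.32450 ≃ 5.80000 · 0.56965 ≃ 3.30398
Standard error of the difference = 3.30398·√2 ≃ 4.67253
Smallest detectable difference = 1.645·4.67253 ≃ 7.68632

7.69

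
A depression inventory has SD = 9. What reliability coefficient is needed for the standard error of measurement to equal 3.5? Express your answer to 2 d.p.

r = 1 − (SEM / SD)² = 1 − (3.5000 / 9)² ≃ 1 − 0.1512 ≃ 0.8488

0.85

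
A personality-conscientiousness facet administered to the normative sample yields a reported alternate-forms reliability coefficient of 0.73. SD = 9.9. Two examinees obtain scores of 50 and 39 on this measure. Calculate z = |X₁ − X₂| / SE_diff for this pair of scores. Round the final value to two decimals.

1.51

SEM = 9.9000 * √(1 − 0.7300) = 9.9000 * √0.2700 ≈ 9.9000 * 0.5196 ≈ 5.1442
SE_diff = √2 * SEM ≈ 7.2750
z = |50 − 39| / 7.2750 = 11 / 7.2750 ≈ 1.5120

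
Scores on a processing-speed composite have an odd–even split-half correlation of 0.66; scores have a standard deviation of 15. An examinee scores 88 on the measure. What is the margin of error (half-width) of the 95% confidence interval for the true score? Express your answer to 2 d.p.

13.31

Spearman-Brown: r = 2(0.66) / (1 + 0.66) = 1.320 / 1.660 ≈ 0.795
SEM = 15.000 × √(1 − 0.795) = 15.000 × √0.205 ≈ 15.000 × 0.453 ≈ 6.789
Margin = 1.96 × 6.789 ≈ 13.306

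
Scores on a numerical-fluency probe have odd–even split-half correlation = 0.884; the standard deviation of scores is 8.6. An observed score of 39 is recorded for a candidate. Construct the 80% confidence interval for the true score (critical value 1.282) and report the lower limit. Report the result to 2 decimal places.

Full-length reliability (Spearman-Brown) = 2(0.884)/(1+0.884) ≈ 0.938
SEM = 8.600 · √(1 − 0.938) = 8.600 · √0.062 ≈ 8.600 · 0.248 ≈ 2.134
Margin = 1.282 · 2.134 ≈ 2.736
Lower bound: 39 − 2.736 = 36.264

36.26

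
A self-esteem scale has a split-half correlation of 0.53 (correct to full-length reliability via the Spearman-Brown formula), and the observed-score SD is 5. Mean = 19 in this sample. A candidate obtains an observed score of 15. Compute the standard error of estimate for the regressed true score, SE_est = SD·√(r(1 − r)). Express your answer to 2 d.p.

2.31

r_full = 2·0.53 / (1 + 0.53) ≈ 0.693
SE_est = SD × √(r(1 − r)) = 5.000 × √0.213 ≈ 5.000 × 0.461 ≈ 2.307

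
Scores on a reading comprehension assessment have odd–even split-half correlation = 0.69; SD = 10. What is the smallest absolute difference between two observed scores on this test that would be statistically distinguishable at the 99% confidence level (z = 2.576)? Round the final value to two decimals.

15.60

Full-length reliability (Spearman-Brown) = 2(0.69)/(1+0.69) ≈ 0.8166
SEM = 10.0000 · √(1 − 0.8166) = 10.0000 · √0.1834 ≈ 10.0000 · 0.4283 ≈ 4.2829
SE_diff = SEM · √2 ≈ 4.2829 · 1.4142 ≈ 6.0569
Minimum reliable difference = 2.576 · SE_diff ≈ 2.576 · 6.0569 ≈ 15.6026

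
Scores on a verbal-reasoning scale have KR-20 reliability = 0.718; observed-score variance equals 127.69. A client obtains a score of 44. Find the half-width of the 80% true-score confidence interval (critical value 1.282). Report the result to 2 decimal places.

σ = 127.69^(1/2) = 11.30000
SEM = 11.30000·√(1 − 0.71800) ≃ 6.00071
Margin = 1.282 · 6.00071 ≃ 7.69292

7.69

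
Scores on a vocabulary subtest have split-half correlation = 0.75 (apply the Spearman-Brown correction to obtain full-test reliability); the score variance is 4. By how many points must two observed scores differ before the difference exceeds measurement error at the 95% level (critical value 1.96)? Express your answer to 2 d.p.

SD = √4 = 2.0000
Full-length reliability (Spearman-Brown) = 2(0.75)/(1+0.75) ≈ 0.8571
SEM = 2.0000 * √(1 − 0.8571) = 2.0000 * √0.1429 ≈ 2.0000 * 0.3780 ≈ 0.7559
SE_diff = SEM * √2 ≈ 0.7559 * 1.4142 ≈ 1.0690
Minimum reliable difference = 1.96 * SE_diff ≈ 1.96 * 1.0690 ≈ 2.0953

2.10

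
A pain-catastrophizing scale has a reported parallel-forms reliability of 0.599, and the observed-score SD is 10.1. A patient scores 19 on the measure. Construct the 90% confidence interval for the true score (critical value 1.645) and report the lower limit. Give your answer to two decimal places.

8.48

SEM = 10.10000 * √(1 − 0.59900) = 10.10000 * √0.40100 ≈ 10.10000 * 0.63325 ≈ 6.39578
Half-width = 1.645*6.39578 ≈ 10.52106
Lower limit = 19 − 10.52106 ≈ 8.47894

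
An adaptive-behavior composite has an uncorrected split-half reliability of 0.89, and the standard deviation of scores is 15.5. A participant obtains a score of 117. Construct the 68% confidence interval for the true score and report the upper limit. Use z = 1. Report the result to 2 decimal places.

120.74

r_full = 2·0.89 / (1 + 0.89) ≃ 0.942
SEM = 15.500*√(1 − 0.942) ≃ 3.739
Margin = 1 * 3.739 ≃ 3.739
Upper limit = 117 + 3.739 ≃ 120.739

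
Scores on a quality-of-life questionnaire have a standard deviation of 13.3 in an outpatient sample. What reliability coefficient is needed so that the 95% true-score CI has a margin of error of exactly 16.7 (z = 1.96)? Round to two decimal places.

Required SEM = 16.7 / 1.96 ≃ 8.5204
r = 1 − (SEM / SD)² = 1 − (8.5204 / 13.3)² ≃ 1 − 0.4104 ≃ 0.5896

0.59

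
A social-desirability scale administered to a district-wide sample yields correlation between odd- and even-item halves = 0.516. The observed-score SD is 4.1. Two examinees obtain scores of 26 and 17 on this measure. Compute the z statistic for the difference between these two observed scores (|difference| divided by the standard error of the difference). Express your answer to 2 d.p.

2.75

r_full = 2·0.516 / (1 + 0.516) ≈ 0.68074
The standard error of measurement is 4.10000·√(1 − 0.68074) ≈ 4.10000·0.56503 ≈ 2.31663.
Standard error of the difference = 2.31663·√2 ≈ 3.27621
z = |26 − 17| / 3.27621 = 9 / 3.27621 ≈ 2.74708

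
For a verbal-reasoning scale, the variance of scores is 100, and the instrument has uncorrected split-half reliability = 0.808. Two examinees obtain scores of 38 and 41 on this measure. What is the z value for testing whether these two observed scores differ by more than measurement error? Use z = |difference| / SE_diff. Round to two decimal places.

0.65

SD = √100 ≈ 10.0000
Full-length reliability (Spearman-Brown) = 2(0.808)/(1+0.808) ≈ 0.8938
SEM = 10.0000×√(1 − 0.8938) ≈ 3.2588
SE_diff = √2 × SEM ≈ 4.6086
z = |38 − 41| / 4.6086 = 3 / 4.6086 ≈ 0.6510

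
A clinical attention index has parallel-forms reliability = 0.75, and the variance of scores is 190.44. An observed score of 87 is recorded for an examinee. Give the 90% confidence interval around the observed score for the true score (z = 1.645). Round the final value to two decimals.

SD = √190.44 ≈ 13.80000
SEM = 13.80000·√(1 − 0.75000) ≈ 6.90000
Margin = 1.645 · 6.90000 ≈ 11.35050
Interval: (75.64950, 98.35050)

[75.65, 98.35]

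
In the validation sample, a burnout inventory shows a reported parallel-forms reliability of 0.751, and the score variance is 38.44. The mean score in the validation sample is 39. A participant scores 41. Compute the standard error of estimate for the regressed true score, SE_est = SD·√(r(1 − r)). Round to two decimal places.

SD = √38.44 = 6.2000
SE_est = SD * √(r(1 − r)) = 6.2000 * √0.1870 ≈ 6.2000 * 0.4324 ≈ 2.6811

2.68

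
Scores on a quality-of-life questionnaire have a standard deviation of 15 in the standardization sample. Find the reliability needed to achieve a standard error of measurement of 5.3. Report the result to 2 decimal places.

r = 1 − (5.30000/15)² ≃ 1 − 0.12484 ≃ 0.87516

0.88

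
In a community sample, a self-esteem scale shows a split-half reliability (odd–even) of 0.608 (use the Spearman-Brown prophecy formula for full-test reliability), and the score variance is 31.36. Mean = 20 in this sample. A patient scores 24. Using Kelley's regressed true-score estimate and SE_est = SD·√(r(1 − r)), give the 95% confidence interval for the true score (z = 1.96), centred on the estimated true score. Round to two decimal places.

σ = 31.36^(1/2) = 5.600
r_full = 2·0.608 / (1 + 0.608) ≈ 0.756
T̂ = 0.756(24) + 0.244(20) ≈ 23.025
SE_est = 5.600·√[r(1 − r)] ≈ 2.404
CI = 23.025 ± 1.96 * 2.404 → [18.312, 27.738]

[18.31, 27.74]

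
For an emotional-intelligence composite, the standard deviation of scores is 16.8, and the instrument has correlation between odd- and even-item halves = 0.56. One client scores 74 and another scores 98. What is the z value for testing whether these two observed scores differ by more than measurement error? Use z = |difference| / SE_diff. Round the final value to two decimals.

1.90

r_full = 2·0.56 / (1 + 0.56) ≈ 0.71795
SEM = 16.80000 × √(1 − 0.71795) = 16.80000 × √0.28205 ≈ 16.80000 × 0.53109 ≈ 8.92223
Standard error of the difference = 8.92223·√2 ≈ 12.61794
z = |74 − 98| / 12.61794 = 24 / 12.61794 ≈ 1.90205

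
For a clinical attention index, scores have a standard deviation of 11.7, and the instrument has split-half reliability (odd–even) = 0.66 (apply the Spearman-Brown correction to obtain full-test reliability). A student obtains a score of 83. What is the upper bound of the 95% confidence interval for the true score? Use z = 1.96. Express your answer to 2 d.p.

Full-length reliability (Spearman-Brown) = 2(0.66)/(1+0.66) ≈ 0.795
The standard error of measurement is 11.700·√(1 − 0.795) ≈ 11.700·0.453 ≈ 5.295.
Margin = 1.96 · 5.295 ≈ 10.378
Upper bound: 83 + 10.378 = 93.378

93.38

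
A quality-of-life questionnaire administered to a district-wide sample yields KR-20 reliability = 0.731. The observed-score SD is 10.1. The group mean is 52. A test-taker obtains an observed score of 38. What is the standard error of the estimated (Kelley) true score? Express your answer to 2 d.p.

SE_est = 10.1000×√(0.7310×0.2690) ≈ 4.4787

4.48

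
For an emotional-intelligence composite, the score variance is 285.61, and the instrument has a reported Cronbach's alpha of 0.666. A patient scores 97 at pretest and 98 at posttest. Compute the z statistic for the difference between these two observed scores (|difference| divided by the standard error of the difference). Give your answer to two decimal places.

SD = √285.61 = 16.90000
SEM = 16.90000 × √(1 − 0.66600) = 16.90000 × √0.33400 ≈ 16.90000 × 0.57793 ≈ 9.76697
SE_diff = √2 × SEM ≈ 13.81258
z = |97 − 98| / 13.81258 = 1 / 13.81258 ≈ 0.07240

0.07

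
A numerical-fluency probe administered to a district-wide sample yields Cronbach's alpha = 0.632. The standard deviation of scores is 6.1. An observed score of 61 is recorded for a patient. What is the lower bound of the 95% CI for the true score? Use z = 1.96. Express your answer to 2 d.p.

SEM = 6.1000·√(1 − 0.6320) ≈ 3.7004
1.96 · SEM ≈ 7.2529
Lower limit = 61 − 7.2529 ≈ 53.7471

53.75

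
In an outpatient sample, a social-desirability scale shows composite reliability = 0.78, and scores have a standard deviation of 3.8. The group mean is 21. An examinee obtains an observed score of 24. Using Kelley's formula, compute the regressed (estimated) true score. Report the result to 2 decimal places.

23.34

Estimated true score = 0.78000·24 + (1 − 0.78000)·21 ≃ 23.34000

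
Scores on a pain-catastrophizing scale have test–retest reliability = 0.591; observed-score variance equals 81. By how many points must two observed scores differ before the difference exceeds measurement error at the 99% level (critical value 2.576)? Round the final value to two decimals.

SD = √81 = 9.00000
The standard error of measurement is 9.00000×√(1 − 0.59100) ≈ 9.00000×0.63953 ≈ 5.75578.
Standard error of the difference = 5.75578·√2 ≈ 8.13990
Smallest detectable difference = 2.576×8.13990 ≈ 20.96839

20.97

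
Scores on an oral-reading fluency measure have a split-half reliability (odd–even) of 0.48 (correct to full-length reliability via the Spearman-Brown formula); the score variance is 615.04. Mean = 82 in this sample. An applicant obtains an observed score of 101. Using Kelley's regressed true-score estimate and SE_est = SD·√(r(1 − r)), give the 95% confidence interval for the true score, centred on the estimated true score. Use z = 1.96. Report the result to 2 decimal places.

SD = √615.04 = 24.800
Spearman-Brown: r = 2(0.48) / (1 + 0.48) = 0.960 / 1.480 ≈ 0.649
T̂ = 0.649(101) + 0.351(82) ≈ 94.324
SE_est = SD · √(r(1 − r)) = 24.800 · √0.228 ≈ 24.800 · 0.477 ≈ 11.839
95% CI: 94.324 ± 23.205 ≈ (71.119, 117.529)

[71.12, 117.53]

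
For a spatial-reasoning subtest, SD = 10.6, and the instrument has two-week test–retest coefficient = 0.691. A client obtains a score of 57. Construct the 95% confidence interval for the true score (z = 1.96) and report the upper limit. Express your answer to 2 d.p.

68.55

SEM = 10.6000 * √(1 − 0.6910) = 10.6000 * √0.3090 ≃ 10.6000 * 0.5559 ≃ 5.8923
Half-width = 1.96*5.8923 ≃ 11.5489
Upper limit = 57 + 11.5489 ≃ 68.5489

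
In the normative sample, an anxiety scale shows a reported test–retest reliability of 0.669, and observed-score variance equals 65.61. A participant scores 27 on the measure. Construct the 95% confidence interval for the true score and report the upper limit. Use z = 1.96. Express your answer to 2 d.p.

36.13

SD = √65.61 = 8.100
SEM = 8.100 × √(1 − 0.669) = 8.100 × √0.331 ≈ 8.100 × 0.575 ≈ 4.660
1.96 × SEM ≈ 9.134
Upper bound: 27 + 9.134 = 36.134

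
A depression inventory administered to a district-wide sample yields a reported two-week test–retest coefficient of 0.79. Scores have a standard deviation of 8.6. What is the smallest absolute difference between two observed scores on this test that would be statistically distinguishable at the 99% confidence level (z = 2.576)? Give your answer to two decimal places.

14.36

SEM = 8.600 · √(1 − 0.790) = 8.600 · √0.210 ≈ 8.600 · 0.458 ≈ 3.941
Standard error of the difference = 3.941·√2 ≈ 5.573
Smallest detectable difference = 2.576·5.573 ≈ 14.357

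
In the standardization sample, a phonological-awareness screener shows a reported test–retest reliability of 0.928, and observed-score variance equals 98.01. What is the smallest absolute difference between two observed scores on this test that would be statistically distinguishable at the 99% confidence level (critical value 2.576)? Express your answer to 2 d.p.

SD = √98.01 = 9.9000
SEM = 9.9000 * √(1 − 0.9280) = 9.9000 * √0.0720 ≈ 9.9000 * 0.2683 ≈ 2.6564
SE_diff = SEM * √2 ≈ 2.6564 * 1.4142 ≈ 3.7568
Minimum reliable difference = 2.576 * SE_diff ≈ 2.576 * 3.7568 ≈ 9.6775

9.68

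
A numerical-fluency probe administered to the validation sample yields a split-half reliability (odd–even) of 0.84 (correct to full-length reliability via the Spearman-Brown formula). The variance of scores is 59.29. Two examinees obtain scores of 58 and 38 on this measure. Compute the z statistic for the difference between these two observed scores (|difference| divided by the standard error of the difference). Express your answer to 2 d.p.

σ = 59.29^(1/2) = 7.70000
Spearman-Brown: r = 2(0.84) / (1 + 0.84) = 1.68000 / 1.84000 ≈ 0.91304
SEM = 7.70000·√(1 − 0.91304) ≈ 2.27061
SE_diff = SEM · √2 ≈ 2.27061 · 1.41421 ≈ 3.21112
z = |58 − 38| / 3.21112 = 20 / 3.21112 ≈ 6.22835

6.23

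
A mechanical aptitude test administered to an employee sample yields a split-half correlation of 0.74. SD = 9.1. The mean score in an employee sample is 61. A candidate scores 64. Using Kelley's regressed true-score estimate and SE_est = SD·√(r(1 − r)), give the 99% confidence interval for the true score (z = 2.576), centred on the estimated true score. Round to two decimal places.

[55.19, 71.91]

r_full = 2·0.74 / (1 + 0.74) ≈ 0.8506
T̂ = r·X + (1 − r)·M = 0.8506·64 + 0.1494·61 ≈ 54.4368 + 9.1149 ≈ 63.5517
SE_est = 9.1000·√[r(1 − r)] ≈ 3.2442
CI = 63.5517 ± 2.576 · 3.2442 → [55.1946, 71.9088]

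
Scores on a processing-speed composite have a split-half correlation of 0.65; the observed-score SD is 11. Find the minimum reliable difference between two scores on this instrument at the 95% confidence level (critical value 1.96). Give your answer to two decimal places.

r_full = 2·0.65 / (1 + 0.65) ≈ 0.7879
The standard error of measurement is 11.0000·√(1 − 0.7879) ≈ 11.0000·0.4606 ≈ 5.0662.
SE_diff = SEM · √2 ≈ 5.0662 · 1.4142 ≈ 7.1647
Minimum reliable difference = 1.96 · SE_diff ≈ 1.96 · 7.1647 ≈ 14.0429

14.04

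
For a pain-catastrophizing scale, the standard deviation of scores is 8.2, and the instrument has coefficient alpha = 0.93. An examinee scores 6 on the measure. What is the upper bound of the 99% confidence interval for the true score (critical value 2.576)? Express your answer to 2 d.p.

11.59

SEM = 8.2000×√(1 − 0.9300) ≈ 2.1695
Margin = 2.576 × 2.1695 ≈ 5.5887
Upper bound: 6 + 5.5887 = 11.5887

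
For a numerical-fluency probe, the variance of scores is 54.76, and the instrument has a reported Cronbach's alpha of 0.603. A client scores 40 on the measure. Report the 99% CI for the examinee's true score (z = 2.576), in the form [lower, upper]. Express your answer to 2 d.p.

[27.99, 52.01]

σ = 54.76^(1/2) = 7.40000
SEM = 7.40000 × √(1 − 0.60300) = 7.40000 × √0.39700 ≃ 7.40000 × 0.63008 ≃ 4.66259
Margin = 2.576 × 4.66259 ≃ 12.01082
CI = 40 ± 12.01082 → [27.98918, 52.01082]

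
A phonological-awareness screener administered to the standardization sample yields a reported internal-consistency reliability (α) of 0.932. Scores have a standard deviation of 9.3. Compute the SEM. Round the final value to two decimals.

SEM = 9.3000 · √(1 − 0.9320) = 9.3000 · √0.0680 ≈ 9.3000 · 0.2608 ≈ 2.4251

2.43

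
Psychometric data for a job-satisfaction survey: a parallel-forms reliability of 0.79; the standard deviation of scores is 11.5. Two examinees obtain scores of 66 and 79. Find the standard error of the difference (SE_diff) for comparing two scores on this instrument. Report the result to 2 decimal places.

SEM = 11.5000·√(1 − 0.7900) ≈ 5.2700
SE_diff = √2 · SEM ≈ 7.4529

7.45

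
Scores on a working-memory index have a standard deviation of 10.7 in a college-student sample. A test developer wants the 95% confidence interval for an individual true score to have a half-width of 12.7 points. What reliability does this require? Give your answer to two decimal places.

Required SEM = 12.7 / 1.96 ≈ 6.47959
r = 1 − (6.47959/10.7)² ≈ 1 − 0.36671 ≈ 0.63329

0.63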